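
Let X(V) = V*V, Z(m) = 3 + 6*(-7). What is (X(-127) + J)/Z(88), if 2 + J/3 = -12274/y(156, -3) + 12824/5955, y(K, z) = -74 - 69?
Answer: -4651519667/11070345 ≈ -420.18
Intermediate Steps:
Z(m) = -39 (Z(m) = 3 - 42 = -39)
X(V) = V**2
y(K, z) = -143
J = 73222372/283855 (J = -6 + 3*(-12274/(-143) + 12824/5955) = -6 + 3*(-12274*(-1/143) + 12824*(1/5955)) = -6 + 3*(12274/143 + 12824/5955) = -6 + 3*(74925502/851565) = -6 + 74925502/283855 = 73222372/283855 ≈ 257.96)
(X(-127) + J)/Z(88) = ((-127)**2 + 73222372/283855)/(-39) = (16129 + 73222372/283855)*(-1/39) = (4651519667/283855)*(-1/39) = -4651519667/11070345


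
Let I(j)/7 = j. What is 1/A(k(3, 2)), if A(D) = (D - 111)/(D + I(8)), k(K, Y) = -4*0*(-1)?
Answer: -56/111 ≈ -0.50450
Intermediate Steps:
I(j) = 7*j
k(K, Y) = 0 (k(K, Y) = 0*(-1) = 0)
A(D) = (-111 + D)/(56 + D) (A(D) = (D - 111)/(D + 7*8) = (-111 + D)/(D + 56) = (-111 + D)/(56 + D))
1/A(k(3, 2)) = 1/((-111 + 0)/(56 + 0)) = 1/(-111/56) = -56/111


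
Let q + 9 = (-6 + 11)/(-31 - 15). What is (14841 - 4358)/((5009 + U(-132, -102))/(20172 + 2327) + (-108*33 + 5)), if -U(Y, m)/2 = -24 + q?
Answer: -5424711391/1841583913 ≈ -2.9457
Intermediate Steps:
q = -419/46 (q = -9 + (-6 + 11)/(-31 - 15) = -9 + 5/(-46) = -9 + 5*(-1/46) = -9 - 5/46 = -419/46 ≈ -9.1087)
U(Y, m) = 1523/23 (U(Y, m) = -2*(-24 - 419/46) = -2*(-1523/46) = 1523/23)
(14841 - 4358)/((5009 + U(-132, -102))/(20172 + 2327) + (-108*33 + 5)) = (14841 - 4358)/((5009 + 1523/23)/(20172 + 2327) + (-108*33 + 5)) = 10483/((116730/23)/22499 + (-3564 + 5)) = 10483/((116730/23)*(1/22499) - 3559) = 10483/(116730/517477 - 3559) = 10483/(-1841583913/517477) = 10483*(-517477/1841583913) = -5424711391/1841583913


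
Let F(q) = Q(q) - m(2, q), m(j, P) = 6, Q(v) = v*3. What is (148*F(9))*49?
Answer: 152292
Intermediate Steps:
Q(v) = 3*v
F(q) = -6 + 3*q (F(q) = 3*q - 1*6 = 3*q - 6 = -6 + 3*q)
(148*F(9))*49 = (148*(-6 + 3*9))*49 = (148*(-6 + 27))*49 = (148*21)*49 = 3108*49 = 152292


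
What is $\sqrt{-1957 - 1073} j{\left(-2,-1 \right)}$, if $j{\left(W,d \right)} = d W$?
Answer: $2 i \sqrt{3030} \approx 110.09 i$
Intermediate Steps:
$j{\left(W,d \right)} = W d$
$\sqrt{-1957 - 1073} j{\left(-2,-1 \right)} = \sqrt{-1957 - 1073} \left(\left(-2\right) \left(-1\right)\right) = \sqrt{-3030} \cdot 2 = i \sqrt{3030} \cdot 2 = 2 i \sqrt{3030}$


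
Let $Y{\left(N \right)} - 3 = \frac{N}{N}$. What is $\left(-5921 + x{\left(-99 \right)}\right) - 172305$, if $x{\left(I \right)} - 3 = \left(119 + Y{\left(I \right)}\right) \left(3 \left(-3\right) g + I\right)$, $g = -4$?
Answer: $-185972$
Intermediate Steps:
$Y{\left(N \right)} = 4$ ($Y{\left(N \right)} = 3 + \frac{N}{N} = 3 + 1 = 4$)
$x{\left(I \right)} = 4431 + 123 I$ ($x{\left(I \right)} = 3 + \left(119 + 4\right) \left(3 \left(-3\right) \left(-4\right) + I\right) = 3 + 123 \left(\left(-9\right) \left(-4\right) + I\right) = 3 + 123 \left(36 + I\right) = 3 + \left(4428 + 123 I\right) = 4431 + 123 I$)
$\left(-5921 + x{\left(-99 \right)}\right) - 172305 = \left(-5921 + \left(4431 + 123 \left(-99\right)\right)\right) - 172305 = \left(-5921 + \left(4431 - 12177\right)\right) - 172305 = \left(-5921 - 7746\right) - 172305 = -13667 - 172305 = -185972$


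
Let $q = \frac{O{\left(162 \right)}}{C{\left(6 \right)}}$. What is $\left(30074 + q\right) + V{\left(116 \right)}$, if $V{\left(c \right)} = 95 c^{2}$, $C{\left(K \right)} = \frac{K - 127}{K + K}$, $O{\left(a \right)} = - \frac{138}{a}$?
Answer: $\frac{1424841158}{1089} \approx 1.3084 \cdot 10^{6}$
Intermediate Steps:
$C{\left(K \right)} = \frac{-127 + K}{2 K}$
$q = \frac{92}{1089}$ ($q = \frac{\left(-138\right) \frac{1}{162}}{\frac{1}{2} \cdot \frac{1}{6} \left(-127 + 6\right)} = \frac{\left(-138\right) \frac{1}{162}}{\frac{1}{2} \cdot \frac{1}{6} \left(-121\right)} = - \frac{23}{27 \left(- \frac{121}{12}\right)} = \left(- \frac{23}{27}\right) \left(- \frac{12}{121}\right) = \frac{92}{1089} \approx 0.084481$)
$\left(30074 + q\right) + V{\left(116 \right)} = \left(30074 + \frac{92}{1089}\right) + 95 \cdot 116^{2} = \frac{32750678}{1089} + 95 \cdot 13456 = \frac{32750678}{1089} + 1278320 = \frac{1424841158}{1089}$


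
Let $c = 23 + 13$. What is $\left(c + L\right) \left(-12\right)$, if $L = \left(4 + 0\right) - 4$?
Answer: $-432$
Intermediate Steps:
$L = 0$ ($L = 4 - 4 = 0$)
$c = 36$
$\left(c + L\right) \left(-12\right) = \left(36 + 0\right) \left(-12\right) = 36 \left(-12\right) = -432$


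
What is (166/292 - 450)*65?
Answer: -4265105/146 ≈ -29213.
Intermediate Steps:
(166/292 - 450)*65 = (166*(1/292) - 450)*65 = (83/146 - 450)*65 = -65617/146*65 = -4265105/146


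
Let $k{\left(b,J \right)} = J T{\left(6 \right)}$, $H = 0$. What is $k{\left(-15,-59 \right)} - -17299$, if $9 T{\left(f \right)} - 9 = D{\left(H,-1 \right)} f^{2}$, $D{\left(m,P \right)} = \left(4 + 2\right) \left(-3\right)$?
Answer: $21488$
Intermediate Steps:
$D{\left(m,P \right)} = -18$ ($D{\left(m,P \right)} = 6 \left(-3\right) = -18$)
$T{\left(f \right)} = 1 - 2 f^{2}$ ($T{\left(f \right)} = 1 + \frac{\left(-18\right) f^{2}}{9} = 1 - 2 f^{2}$)
$k{\left(b,J \right)} = - 71 J$ ($k{\left(b,J \right)} = J \left(1 - 2 \cdot 6^{2}\right) = J \left(1 - 72\right) = J \left(-71\right) = - 71 J$)
$k{\left(-15,-59 \right)} - -17299 = \left(-71\right) \left(-59\right) - -17299 = 4189 + 17299 = 21488$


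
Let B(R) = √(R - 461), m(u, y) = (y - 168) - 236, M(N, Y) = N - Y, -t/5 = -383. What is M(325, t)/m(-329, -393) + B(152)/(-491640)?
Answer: 1590/797 - I*√309/491640 ≈ 1.995 - 3.5755e-5*I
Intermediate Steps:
t = 1915 (t = -5*(-383) = 1915)
m(u, y) = -404 + y (m(u, y) = (-168 + y) - 236 = -404 + y)
B(R) = √(-461 + R)
M(325, t)/m(-329, -393) + B(152)/(-491640) = (325 - 1*1915)/(-404 - 393) + √(-461 + 152)/(-491640) = (325 - 1915)/(-797) + √(-309)*(-1/491640) = -1590*(-1/797) + (I*√309)*(-1/491640) = 1590/797 - I*√309/491640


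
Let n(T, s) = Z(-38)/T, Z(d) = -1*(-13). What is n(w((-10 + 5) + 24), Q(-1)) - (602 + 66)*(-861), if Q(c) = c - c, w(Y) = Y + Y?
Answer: 21855637/38 ≈ 5.7515e+5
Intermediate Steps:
Z(d) = 13
w(Y) = 2*Y
Q(c) = 0
n(T, s) = 13/T
n(w((-10 + 5) + 24), Q(-1)) - (602 + 66)*(-861) = 13/((2*((-10 + 5) + 24))) - (602 + 66)*(-861) = 13/((2*(-5 + 24))) - 668*(-861) = 13/((2*19)) - 1*(-575148) = 13/38 + 575148 = 21855637/38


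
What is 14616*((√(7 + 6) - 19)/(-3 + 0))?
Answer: 92568 - 4872*√13 ≈ 75002.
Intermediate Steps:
14616*((√(7 + 6) - 19)/(-3 + 0)) = 14616*((√13 - 19)/(-3)) = 14616*((-19 + √13)*(-⅓)) = 14616*(19/3 - √13/3) = 92568 - 4872*√13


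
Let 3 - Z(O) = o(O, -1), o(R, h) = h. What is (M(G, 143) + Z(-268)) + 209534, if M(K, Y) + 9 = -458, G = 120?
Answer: 209071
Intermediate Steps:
Z(O) = 4 (Z(O) = 3 - 1*(-1) = 3 + 1 = 4)
M(K, Y) = -467 (M(K, Y) = -9 - 458 = -467)
(M(G, 143) + Z(-268)) + 209534 = (-467 + 4) + 209534 = -463 + 209534 = 209071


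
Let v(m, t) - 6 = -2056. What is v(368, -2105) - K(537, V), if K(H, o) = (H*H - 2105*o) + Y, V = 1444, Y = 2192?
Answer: 2747009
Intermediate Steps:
v(m, t) = -2050 (v(m, t) = 6 - 2056 = -2050)
K(H, o) = 2192 + H**2 - 2105*o (K(H, o) = (H*H - 2105*o) + 2192 = (H**2 - 2105*o) + 2192 = 2192 + H**2 - 2105*o)
v(368, -2105) - K(537, V) = -2050 - (2192 + 537**2 - 2105*1444) = -2050 - (2192 + 288369 - 3039620) = -2050 - 1*(-2749059) = -2050 + 2749059 = 2747009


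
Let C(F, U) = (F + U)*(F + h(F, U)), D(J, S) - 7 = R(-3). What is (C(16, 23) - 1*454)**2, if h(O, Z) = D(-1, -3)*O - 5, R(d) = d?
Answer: 6105841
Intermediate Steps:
D(J, S) = 4 (D(J, S) = 7 - 3 = 4)
h(O, Z) = -5 + 4*O (h(O, Z) = 4*O - 5 = -5 + 4*O)
C(F, U) = (-5 + 5*F)*(F + U) (C(F, U) = (F + U)*(F + (-5 + 4*F)) = (F + U)*(-5 + 5*F) = (-5 + 5*F)*(F + U))
(C(16, 23) - 1*454)**2 = ((-5*16 - 5*23 + 5*16**2 + 5*16*23) - 1*454)**2 = ((-80 - 115 + 5*256 + 1840) - 454)**2 = ((-80 - 115 + 1280 + 1840) - 454)**2 = (2925 - 454)**2 = 2471**2 = 6105841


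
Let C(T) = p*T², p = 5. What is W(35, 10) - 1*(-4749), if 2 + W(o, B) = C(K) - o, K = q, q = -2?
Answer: 4732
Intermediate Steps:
K = -2
C(T) = 5*T²
W(o, B) = 18 - o (W(o, B) = -2 + (5*(-2)² - o) = -2 + (5*4 - o) = -2 + (20 - o) = 18 - o)
W(35, 10) - 1*(-4749) = (18 - 1*35) - 1*(-4749) = (18 - 35) + 4749 = -17 + 4749 = 4732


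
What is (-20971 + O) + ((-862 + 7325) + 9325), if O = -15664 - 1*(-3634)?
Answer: -17213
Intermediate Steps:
O = -12030 (O = -15664 + 3634 = -12030)
(-20971 + O) + ((-862 + 7325) + 9325) = (-20971 - 12030) + ((-862 + 7325) + 9325) = -33001 + (6463 + 9325) = -33001 + 15788 = -17213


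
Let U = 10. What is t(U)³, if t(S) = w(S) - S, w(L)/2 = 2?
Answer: -216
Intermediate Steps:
w(L) = 4 (w(L) = 2*2 = 4)
t(S) = 4 - S
t(U)³ = (4 - 1*10)³ = (4 - 10)³ = (-6)³ = -216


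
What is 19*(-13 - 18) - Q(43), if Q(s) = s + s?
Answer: -675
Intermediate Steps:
Q(s) = 2*s
19*(-13 - 18) - Q(43) = 19*(-13 - 18) - 2*43 = 19*(-31) - 1*86 = -589 - 86 = -675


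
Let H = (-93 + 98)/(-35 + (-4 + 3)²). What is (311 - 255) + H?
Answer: 1899/34 ≈ 55.853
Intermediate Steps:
H = -5/34 (H = 5/(-35 + (-1)²) = 5/(-35 + 1) = 5/(-34) = 5*(-1/34) = -5/34 ≈ -0.14706)
(311 - 255) + H = (311 - 255) - 5/34 = 56 - 5/34 = 1899/34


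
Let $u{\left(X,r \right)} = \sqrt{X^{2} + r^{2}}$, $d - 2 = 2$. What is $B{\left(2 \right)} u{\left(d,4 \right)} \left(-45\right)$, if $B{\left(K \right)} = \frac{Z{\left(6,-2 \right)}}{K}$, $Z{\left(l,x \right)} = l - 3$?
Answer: $- 270 \sqrt{2} \approx -381.84$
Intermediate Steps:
$d = 4$ ($d = 2 + 2 = 4$)
$Z{\left(l,x \right)} = -3 + l$
$B{\left(K \right)} = \frac{3}{K}$ ($B{\left(K \right)} = \frac{-3 + 6}{K} = \frac{3}{K}$)
$B{\left(2 \right)} u{\left(d,4 \right)} \left(-45\right) = \frac{3}{2} \sqrt{4^{2} + 4^{2}} \left(-45\right) = 3 \cdot \frac{1}{2} \sqrt{16 + 16} \left(-45\right) = \frac{3 \sqrt{32}}{2} \left(-45\right) = \frac{3 \cdot 4 \sqrt{2}}{2} \left(-45\right) = 6 \sqrt{2} \left(-45\right) = - 270 \sqrt{2}$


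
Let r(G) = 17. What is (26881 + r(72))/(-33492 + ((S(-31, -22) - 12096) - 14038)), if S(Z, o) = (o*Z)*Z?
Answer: -13449/40384 ≈ -0.33303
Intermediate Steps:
S(Z, o) = o*Z² (S(Z, o) = (Z*o)*Z = o*Z²)
(26881 + r(72))/(-33492 + ((S(-31, -22) - 12096) - 14038)) = (26881 + 17)/(-33492 + ((-22*(-31)² - 12096) - 14038)) = 26898/(-33492 + ((-22*961 - 12096) - 14038)) = 26898/(-33492 + ((-21142 - 12096) - 14038)) = 26898/(-33492 + (-33238 - 14038)) = 26898/(-33492 - 47276) = 26898/(-80768) = 26898*(-1/80768) = -13449/40384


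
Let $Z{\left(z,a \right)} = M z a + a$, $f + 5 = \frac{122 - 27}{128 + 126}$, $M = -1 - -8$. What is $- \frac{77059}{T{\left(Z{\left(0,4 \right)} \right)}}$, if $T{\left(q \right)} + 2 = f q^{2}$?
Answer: $\frac{9786493}{9654} \approx 1013.7$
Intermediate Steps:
$M = 7$ ($M = -1 + 8 = 7$)
$f = - \frac{1175}{254}$ ($f = -5 + \frac{122 - 27}{128 + 126} = -5 + \frac{95}{254} = - \frac{1175}{254} \approx -4.626$)
$Z{\left(z,a \right)} = a + 7 a z$ ($Z{\left(z,a \right)} = 7 z a + a = 7 a z + a = a + 7 a z$)
$T{\left(q \right)} = -2 - \frac{1175 q^{2}}{254}$
$- \frac{77059}{T{\left(Z{\left(0,4 \right)} \right)}} = - \frac{77059}{-2 - \frac{1175 \left(4 \left(1 + 7 \cdot 0\right)\right)^{2}}{254}} = - \frac{77059}{-2 - \frac{1175 \left(4 \left(1 + 0\right)\right)^{2}}{254}} = - \frac{77059}{-2 - \frac{1175 \left(4 \cdot 1\right)^{2}}{254}} = - \frac{77059}{-2 - \frac{1175 \cdot 4^{2}}{254}} = - \frac{77059}{-2 - \frac{9400}{127}} = - \frac{77059}{- \frac{9654}{127}} = \left(-77059\right) \left(- \frac{127}{9654}\right) = \frac{9786493}{9654}$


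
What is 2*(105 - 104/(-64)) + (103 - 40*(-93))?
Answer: 16145/4 ≈ 4036.3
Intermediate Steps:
2*(105 - 104/(-64)) + (103 - 40*(-93)) = 2*(105 - 104*(-1/64)) + (103 + 3720) = 2*(105 + 13/8) + 3823 = 2*(853/8) + 3823 = 853/4 + 3823 = 16145/4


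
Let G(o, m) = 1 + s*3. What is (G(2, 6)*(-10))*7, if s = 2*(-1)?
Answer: 350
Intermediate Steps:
s = -2
G(o, m) = -5 (G(o, m) = 1 - 2*3 = 1 - 6 = -5)
(G(2, 6)*(-10))*7 = -5*(-10)*7 = 50*7 = 350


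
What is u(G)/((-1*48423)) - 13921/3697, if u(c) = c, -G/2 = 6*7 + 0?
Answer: -224595345/59673277 ≈ -3.7638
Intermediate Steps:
G = -84 (G = -2*(6*7 + 0) = -2*(42 + 0) = -2*42 = -84)
u(G)/((-1*48423)) - 13921/3697 = -84/((-1*48423)) - 13921/3697 = -84/(-48423) - 13921*1/3697 = -84*(-1/48423) - 13921/3697 = 28/16141 - 13921/3697 = -224595345/59673277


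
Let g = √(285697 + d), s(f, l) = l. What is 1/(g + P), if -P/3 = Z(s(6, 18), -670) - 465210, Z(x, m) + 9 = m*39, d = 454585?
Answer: 1474047/2172813817927 - √740282/2172813817927 ≈ 6.7801e-7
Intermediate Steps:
Z(x, m) = -9 + 39*m (Z(x, m) = -9 + m*39 = -9 + 39*m)
g = √740282 (g = √(285697 + 454585) = √740282 ≈ 860.40)
P = 1474047 (P = -3*((-9 + 39*(-670)) - 465210) = -3*((-9 - 26130) - 465210) = -3*(-26139 - 465210) = -3*(-491349) = 1474047)
1/(g + P) = 1/(√740282 + 1474047) = 1/(1474047 + √740282)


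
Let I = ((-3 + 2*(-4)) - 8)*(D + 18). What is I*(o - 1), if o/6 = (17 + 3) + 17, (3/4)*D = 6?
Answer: -109174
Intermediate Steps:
D = 8 (D = (4/3)*6 = 8)
o = 222 (o = 6*((17 + 3) + 17) = 6*(20 + 17) = 6*37 = 222)
I = -494 (I = ((-3 + 2*(-4)) - 8)*(8 + 18) = ((-3 - 8) - 8)*26 = (-11 - 8)*26 = -19*26 = -494)
I*(o - 1) = -494*(222 - 1) = -494*221 = -109174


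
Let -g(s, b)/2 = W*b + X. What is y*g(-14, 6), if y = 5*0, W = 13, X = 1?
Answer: 0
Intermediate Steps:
g(s, b) = -2 - 26*b (g(s, b) = -2*(13*b + 1) = -2*(1 + 13*b) = -2 - 26*b)
y = 0
y*g(-14, 6) = 0*(-2 - 26*6) = 0*(-2 - 156) = 0*(-158) = 0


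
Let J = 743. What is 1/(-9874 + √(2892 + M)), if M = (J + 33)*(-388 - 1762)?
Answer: -4937/49580692 - I*√416377/49580692 ≈ -9.9575e-5 - 1.3015e-5*I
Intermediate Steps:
M = -1668400 (M = (743 + 33)*(-388 - 1762) = 776*(-2150) = -1668400)
1/(-9874 + √(2892 + M)) = 1/(-9874 + √(2892 - 1668400)) = 1/(-9874 + √(-1665508)) = 1/(-9874 + 2*I*√416377)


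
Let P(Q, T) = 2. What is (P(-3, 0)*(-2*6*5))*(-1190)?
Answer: 142800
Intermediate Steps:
(P(-3, 0)*(-2*6*5))*(-1190) = (2*(-2*6*5))*(-1190) = (2*(-12*5))*(-1190) = (2*(-60))*(-1190) = -120*(-1190) = 142800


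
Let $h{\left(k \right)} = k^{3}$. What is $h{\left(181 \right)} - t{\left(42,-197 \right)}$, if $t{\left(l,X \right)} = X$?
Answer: $5929938$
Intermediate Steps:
$h{\left(181 \right)} - t{\left(42,-197 \right)} = 181^{3} - -197 = 5929741 + 197 = 5929938$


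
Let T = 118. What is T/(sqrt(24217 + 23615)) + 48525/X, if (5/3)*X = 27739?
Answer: 80875/27739 + 59*sqrt(11958)/11958 ≈ 3.4551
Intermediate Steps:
X = 83217/5 (X = (3/5)*27739 = 83217/5 ≈ 16643.)
T/(sqrt(24217 + 23615)) + 48525/X = 118/(sqrt(24217 + 23615)) + 48525/(83217/5) = 118/(sqrt(47832)) + 48525*(5/83217) = 118/((2*sqrt(11958))) + 80875/27739 = 118*(sqrt(11958)/23916) + 80875/27739 = 59*sqrt(11958)/11958 + 80875/27739 = 80875/27739 + 59*sqrt(11958)/11958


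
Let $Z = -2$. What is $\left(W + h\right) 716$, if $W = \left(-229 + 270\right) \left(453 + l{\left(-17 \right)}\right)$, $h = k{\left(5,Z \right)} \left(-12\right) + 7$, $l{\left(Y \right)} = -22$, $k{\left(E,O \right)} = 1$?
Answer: $12648856$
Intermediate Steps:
$h = -5$ ($h = 1 \left(-12\right) + 7 = -12 + 7 = -5$)
$W = 17671$ ($W = \left(-229 + 270\right) \left(453 - 22\right) = 41 \cdot 431 = 17671$)
$\left(W + h\right) 716 = \left(17671 - 5\right) 716 = 17666 \cdot 716 = 12648856$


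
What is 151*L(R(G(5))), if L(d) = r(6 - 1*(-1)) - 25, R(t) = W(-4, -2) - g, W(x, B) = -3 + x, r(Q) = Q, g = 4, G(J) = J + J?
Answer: -2718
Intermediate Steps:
G(J) = 2*J
R(t) = -11 (R(t) = (-3 - 4) - 1*4 = -7 - 4 = -11)
L(d) = -18 (L(d) = (6 - 1*(-1)) - 25 = (6 + 1) - 25 = 7 - 25 = -18)
151*L(R(G(5))) = 151*(-18) = -2718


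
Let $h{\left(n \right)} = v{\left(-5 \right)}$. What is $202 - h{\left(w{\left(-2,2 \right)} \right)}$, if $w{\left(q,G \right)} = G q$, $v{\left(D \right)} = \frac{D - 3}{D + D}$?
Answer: $\frac{1006}{5} \approx 201.2$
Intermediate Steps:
$v{\left(D \right)} = \frac{-3 + D}{2 D}$
$h{\left(n \right)} = \frac{4}{5}$ ($h{\left(n \right)} = \frac{-3 - 5}{2 \left(-5\right)} = \frac{1}{2} \left(- \frac{1}{5}\right) \left(-8\right) = \frac{4}{5}$)
$202 - h{\left(w{\left(-2,2 \right)} \right)} = 202 - \frac{4}{5} = \frac{1006}{5}$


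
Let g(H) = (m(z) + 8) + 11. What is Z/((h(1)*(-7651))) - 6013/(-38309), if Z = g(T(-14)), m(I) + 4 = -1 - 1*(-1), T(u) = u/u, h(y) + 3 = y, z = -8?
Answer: 92585561/586204318 ≈ 0.15794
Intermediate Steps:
h(y) = -3 + y
T(u) = 1
m(I) = -4 (m(I) = -4 + (-1 - 1*(-1)) = -4 + (-1 + 1) = -4 + 0 = -4)
g(H) = 15 (g(H) = (-4 + 8) + 11 = 4 + 11 = 15)
Z = 15
Z/((h(1)*(-7651))) - 6013/(-38309) = 15/(((-3 + 1)*(-7651))) - 6013/(-38309) = 15/((-2*(-7651))) - 6013*(-1/38309) = 15/15302 + 6013/38309 = 92585561/586204318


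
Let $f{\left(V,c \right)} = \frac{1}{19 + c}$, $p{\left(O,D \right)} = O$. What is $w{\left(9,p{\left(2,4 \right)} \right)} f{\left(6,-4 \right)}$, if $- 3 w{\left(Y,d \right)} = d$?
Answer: $- \frac{2}{45} \approx -0.044444$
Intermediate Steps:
$w{\left(Y,d \right)} = - \frac{d}{3}$
$w{\left(9,p{\left(2,4 \right)} \right)} f{\left(6,-4 \right)} = \frac{\left(- \frac{1}{3}\right) 2}{19 - 4} = - \frac{2}{3 \cdot 15} = \left(- \frac{2}{3}\right) \frac{1}{15} = - \frac{2}{45}$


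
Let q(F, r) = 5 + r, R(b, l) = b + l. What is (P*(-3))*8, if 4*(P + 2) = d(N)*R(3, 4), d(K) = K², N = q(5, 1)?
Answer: -1464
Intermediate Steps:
N = 6 (N = 5 + 1 = 6)
P = 61 (P = -2 + (6²*(3 + 4))/4 = -2 + (36*7)/4 = -2 + (¼)*252 = -2 + 63 = 61)
(P*(-3))*8 = (61*(-3))*8 = -183*8 = -1464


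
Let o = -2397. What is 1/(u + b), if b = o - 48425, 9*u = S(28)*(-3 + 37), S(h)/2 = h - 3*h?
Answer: -9/461206 ≈ -1.9514e-5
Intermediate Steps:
S(h) = -4*h (S(h) = 2*(h - 3*h) = 2*(-2*h) = -4*h)
u = -3808/9 (u = ((-4*28)*(-3 + 37))/9 = (-112*34)/9 = (⅑)*(-3808) = -3808/9 ≈ -423.11)
b = -50822 (b = -2397 - 48425 = -50822)
1/(u + b) = 1/(-3808/9 - 50822) = 1/(-461206/9) = -9/461206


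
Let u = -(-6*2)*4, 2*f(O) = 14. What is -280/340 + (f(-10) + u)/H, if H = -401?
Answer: -6549/6817 ≈ -0.96069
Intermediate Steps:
f(O) = 7 (f(O) = (1/2)*14 = 7)
u = 48 (u = -(-12)*4 = -1*(-48) = 48)
-280/340 + (f(-10) + u)/H = -280/340 + (7 + 48)/(-401) = -280*1/340 + 55*(-1/401) = -14/17 - 55/401 = -6549/6817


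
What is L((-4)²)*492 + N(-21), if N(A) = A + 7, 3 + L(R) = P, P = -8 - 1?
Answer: -5918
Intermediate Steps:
P = -9
L(R) = -12 (L(R) = -3 - 9 = -12)
N(A) = 7 + A
L((-4)²)*492 + N(-21) = -12*492 + (7 - 21) = -5904 - 14 = -5918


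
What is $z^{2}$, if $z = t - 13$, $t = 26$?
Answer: $169$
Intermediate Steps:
$z = 13$ ($z = 26 - 13 = 13$)
$z^{2} = 13^{2} = 169$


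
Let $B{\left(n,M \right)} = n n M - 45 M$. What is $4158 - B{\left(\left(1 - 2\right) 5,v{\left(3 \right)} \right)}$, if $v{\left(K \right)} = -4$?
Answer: $4078$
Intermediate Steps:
$B{\left(n,M \right)} = - 45 M + M n^{2}$ ($B{\left(n,M \right)} = n^{2} M - 45 M = M n^{2} - 45 M = - 45 M + M n^{2}$)
$4158 - B{\left(\left(1 - 2\right) 5,v{\left(3 \right)} \right)} = 4158 - - 4 \left(-45 + \left(\left(1 - 2\right) 5\right)^{2}\right) = 4158 - - 4 \left(-45 + \left(\left(-1\right) 5\right)^{2}\right) = 4158 - - 4 \left(-45 + \left(-5\right)^{2}\right) = 4158 - - 4 \left(-45 + 25\right) = 4158 - \left(-4\right) \left(-20\right) = 4158 - 80 = 4078$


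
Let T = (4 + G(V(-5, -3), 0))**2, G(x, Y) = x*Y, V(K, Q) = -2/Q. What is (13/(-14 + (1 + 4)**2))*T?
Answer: 208/11 ≈ 18.909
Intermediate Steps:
G(x, Y) = Y*x
T = 16 (T = (4 + 0*(-2/(-3)))**2 = (4 + 0*(-2*(-1/3)))**2 = (4 + 0*(2/3))**2 = (4 + 0)**2 = 4**2 = 16)
(13/(-14 + (1 + 4)**2))*T = (13/(-14 + (1 + 4)**2))*16 = (13/(-14 + 5**2))*16 = (13/(-14 + 25))*16 = (13/11)*16 = 208/11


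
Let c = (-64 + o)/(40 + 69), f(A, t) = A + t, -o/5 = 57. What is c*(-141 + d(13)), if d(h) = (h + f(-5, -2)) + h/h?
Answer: 46766/109 ≈ 429.05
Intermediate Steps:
o = -285 (o = -5*57 = -285)
c = -349/109 (c = (-64 - 285)/(40 + 69) = -349/109 ≈ -3.2018)
d(h) = -6 + h (d(h) = (h + (-5 - 2)) + h/h = (h - 7) + 1 = (-7 + h) + 1 = -6 + h)
c*(-141 + d(13)) = -349*(-141 + (-6 + 13))/109 = -349*(-141 + 7)/109 = -349/109*(-134) = 46766/109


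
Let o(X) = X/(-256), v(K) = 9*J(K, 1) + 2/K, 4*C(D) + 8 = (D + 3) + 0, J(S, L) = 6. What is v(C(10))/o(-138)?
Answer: 35584/345 ≈ 103.14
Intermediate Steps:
C(D) = -5/4 + D/4 (C(D) = -2 + ((D + 3) + 0)/4 = -2 + ((3 + D) + 0)/4 = -2 + (3 + D)/4 = -2 + (3/4 + D/4) = -5/4 + D/4)
v(K) = 54 + 2/K (v(K) = 9*6 + 2/K = 54 + 2/K)
o(X) = -X/256 (o(X) = X*(-1/256) = -X/256)
v(C(10))/o(-138) = (54 + 2/(-5/4 + (1/4)*10))/((-1/256*(-138))) = (54 + 2/(-5/4 + 5/2))/(69/128) = (54 + 2/(5/4))*(128/69) = (54 + 2*(4/5))*(128/69) = (54 + 8/5)*(128/69) = (278/5)*(128/69) = 35584/345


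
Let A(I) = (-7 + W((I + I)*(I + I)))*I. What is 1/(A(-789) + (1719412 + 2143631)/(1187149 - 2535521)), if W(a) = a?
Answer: -1348372/2649107036427159 ≈ -5.0899e-10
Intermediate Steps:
A(I) = I*(-7 + 4*I**2) (A(I) = (-7 + (I + I)*(I + I))*I = (-7 + (2*I)*(2*I))*I = (-7 + 4*I**2)*I = I*(-7 + 4*I**2))
1/(A(-789) + (1719412 + 2143631)/(1187149 - 2535521)) = 1/(-789*(-7 + 4*(-789)**2) + (1719412 + 2143631)/(1187149 - 2535521)) = 1/(-789*(-7 + 4*622521) + 3863043/(-1348372)) = 1/(-789*(-7 + 2490084) + 3863043*(-1/1348372)) = 1/(-789*2490077 - 3863043/1348372) = 1/(-1964670753 - 3863043/1348372) = 1/(-2649107036427159/1348372) = -1348372/2649107036427159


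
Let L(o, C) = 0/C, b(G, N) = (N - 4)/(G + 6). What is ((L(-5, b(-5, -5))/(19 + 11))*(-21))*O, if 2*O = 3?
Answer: 0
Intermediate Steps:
b(G, N) = (-4 + N)/(6 + G)
L(o, C) = 0
O = 3/2 (O = (½)*3 = 3/2 ≈ 1.5000)
((L(-5, b(-5, -5))/(19 + 11))*(-21))*O = ((0/(19 + 11))*(-21))*(3/2) = ((0/30)*(-21))*(3/2) = ((0*(1/30))*(-21))*(3/2) = (0*(-21))*(3/2) = 0*(3/2) = 0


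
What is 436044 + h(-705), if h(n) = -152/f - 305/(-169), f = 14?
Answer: 515829343/1183 ≈ 4.3604e+5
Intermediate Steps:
h(n) = -10709/1183 (h(n) = -152/14 - 305/(-169) = -152*1/14 - 305*(-1/169) = -76/7 + 305/169 = -10709/1183)
436044 + h(-705) = 436044 - 10709/1183 = 515829343/1183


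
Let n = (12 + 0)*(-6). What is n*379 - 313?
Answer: -27601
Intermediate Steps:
n = -72 (n = 12*(-6) = -72)
n*379 - 313 = -72*379 - 313 = -27288 - 313 = -27601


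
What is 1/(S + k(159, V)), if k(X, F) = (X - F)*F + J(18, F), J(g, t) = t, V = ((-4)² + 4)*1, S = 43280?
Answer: 1/46080 ≈ 2.1701e-5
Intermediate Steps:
V = 20 (V = (16 + 4)*1 = 20*1 = 20)
k(X, F) = F + F*(X - F) (k(X, F) = (X - F)*F + F = F*(X - F) + F = F + F*(X - F))
1/(S + k(159, V)) = 1/(43280 + 20*(1 + 159 - 1*20)) = 1/(43280 + 20*(1 + 159 - 20)) = 1/(43280 + 20*140) = 1/(43280 + 2800) = 1/46080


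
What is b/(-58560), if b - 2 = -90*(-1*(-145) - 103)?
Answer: 1889/29280 ≈ 0.064515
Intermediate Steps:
b = -3778 (b = 2 - 90*(-1*(-145) - 103) = 2 - 90*(145 - 103) = 2 - 90*42 = 2 - 3780 = -3778)
b/(-58560) = -3778/(-58560) = -3778*(-1/58560) = 1889/29280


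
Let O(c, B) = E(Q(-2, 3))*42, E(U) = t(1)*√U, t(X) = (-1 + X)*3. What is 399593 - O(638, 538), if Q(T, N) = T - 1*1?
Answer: 399593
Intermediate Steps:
Q(T, N) = -1 + T (Q(T, N) = T - 1 = -1 + T)
t(X) = -3 + 3*X
E(U) = 0 (E(U) = (-3 + 3*1)*√U = (-3 + 3)*√U = 0*√U = 0)
O(c, B) = 0 (O(c, B) = 0*42 = 0)
399593 - O(638, 538) = 399593 - 1*0 = 399593 + 0 = 399593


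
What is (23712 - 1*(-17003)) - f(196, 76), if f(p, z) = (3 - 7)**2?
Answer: 40699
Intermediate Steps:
f(p, z) = 16 (f(p, z) = (-4)**2 = 16)
(23712 - 1*(-17003)) - f(196, 76) = (23712 - 1*(-17003)) - 1*16 = (23712 + 17003) - 16 = 40715 - 16 = 40699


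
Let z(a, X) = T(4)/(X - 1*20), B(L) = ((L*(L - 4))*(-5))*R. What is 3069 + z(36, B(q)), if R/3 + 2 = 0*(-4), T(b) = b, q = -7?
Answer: 3514007/1145 ≈ 3069.0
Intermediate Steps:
R = -6 (R = -6 + 3*(0*(-4)) = -6 + 3*0 = -6 + 0 = -6)
B(L) = 30*L*(-4 + L) (B(L) = ((L*(L - 4))*(-5))*(-6) = ((L*(-4 + L))*(-5))*(-6) = -5*L*(-4 + L)*(-6) = 30*L*(-4 + L))
z(a, X) = 4/(-20 + X) (z(a, X) = 4/(X - 1*20) = 4/(X - 20) = 4/(-20 + X))
3069 + z(36, B(q)) = 3069 + 4/(-20 + 30*(-7)*(-4 - 7)) = 3069 + 4/(-20 + 30*(-7)*(-11)) = 3069 + 4/(-20 + 2310) = 3069 + 4/2290 = 3069 + 4*(1/2290) = 3069 + 2/1145 = 3514007/1145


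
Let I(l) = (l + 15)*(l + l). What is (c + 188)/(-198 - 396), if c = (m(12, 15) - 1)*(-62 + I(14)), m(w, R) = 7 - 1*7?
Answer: 281/297 ≈ 0.94613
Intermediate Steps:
m(w, R) = 0 (m(w, R) = 7 - 7 = 0)
I(l) = 2*l*(15 + l) (I(l) = (15 + l)*(2*l) = 2*l*(15 + l))
c = -750 (c = (0 - 1)*(-62 + 2*14*(15 + 14)) = -(-62 + 2*14*29) = -(-62 + 812) = -1*750 = -750)
(c + 188)/(-198 - 396) = (-750 + 188)/(-198 - 396) = -562/(-594) = -562*(-1/594) = 281/297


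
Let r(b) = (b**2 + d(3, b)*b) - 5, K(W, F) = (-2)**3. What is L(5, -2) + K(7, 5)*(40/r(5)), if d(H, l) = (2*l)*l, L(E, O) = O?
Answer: -86/27 ≈ -3.1852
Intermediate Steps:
d(H, l) = 2*l**2
K(W, F) = -8
r(b) = -5 + b**2 + 2*b**3 (r(b) = (b**2 + (2*b**2)*b) - 5 = (b**2 + 2*b**3) - 5 = -5 + b**2 + 2*b**3)
L(5, -2) + K(7, 5)*(40/r(5)) = -2 - 320/(-5 + 5**2 + 2*5**3) = -2 - 320/(-5 + 25 + 2*125) = -2 - 320/(-5 + 25 + 250) = -2 - 320/270 = -2 - 8*4/27 = -2 - 32/27 = -86/27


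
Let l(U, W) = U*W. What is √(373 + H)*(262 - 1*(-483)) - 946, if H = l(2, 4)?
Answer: -946 + 745*√381 ≈ 13596.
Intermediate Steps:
H = 8 (H = 2*4 = 8)
√(373 + H)*(262 - 1*(-483)) - 946 = √(373 + 8)*(262 - 1*(-483)) - 946 = √381*(262 + 483) - 946 = √381*745 - 946 = 745*√381 - 946 = -946 + 745*√381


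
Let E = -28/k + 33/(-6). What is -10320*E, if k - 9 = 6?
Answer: 76024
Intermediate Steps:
k = 15 (k = 9 + 6 = 15)
E = -221/30 (E = -28/15 + 33/(-6) = -28*1/15 + 33*(-⅙) = -28/15 - 11/2 = -221/30 ≈ -7.3667)
-10320*E = -10320*(-221/30) = 76024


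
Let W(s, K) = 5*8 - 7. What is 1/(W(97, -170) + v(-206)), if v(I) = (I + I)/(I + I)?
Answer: 1/34 ≈ 0.029412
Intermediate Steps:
v(I) = 1 (v(I) = (2*I)/((2*I)) = (2*I)*(1/(2*I)) = 1)
W(s, K) = 33 (W(s, K) = 40 - 7 = 33)
1/(W(97, -170) + v(-206)) = 1/(33 + 1) = 1/34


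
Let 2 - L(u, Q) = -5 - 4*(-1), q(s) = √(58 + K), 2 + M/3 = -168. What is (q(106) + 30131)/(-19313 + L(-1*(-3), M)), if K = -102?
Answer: -30131/19310 - I*√11/9655 ≈ -1.5604 - 0.00034351*I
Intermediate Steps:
M = -510 (M = -6 + 3*(-168) = -6 - 504 = -510)
q(s) = 2*I*√11 (q(s) = √(58 - 102) = √(-44) = 2*I*√11)
L(u, Q) = 3 (L(u, Q) = 2 - (-5 - 4*(-1)) = 2 - (-5 + 4) = 2 - 1*(-1) = 2 + 1 = 3)
(q(106) + 30131)/(-19313 + L(-1*(-3), M)) = (2*I*√11 + 30131)/(-19313 + 3) = (30131 + 2*I*√11)/(-19310) = (30131 + 2*I*√11)*(-1/19310) = -30131/19310 - I*√11/9655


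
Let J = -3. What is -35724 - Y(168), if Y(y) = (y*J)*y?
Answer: 48948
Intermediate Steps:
Y(y) = -3*y² (Y(y) = (y*(-3))*y = (-3*y)*y = -3*y²)
-35724 - Y(168) = -35724 - (-3)*168² = -35724 - (-3)*28224 = -35724 - 1*(-84672) = -35724 + 84672 = 48948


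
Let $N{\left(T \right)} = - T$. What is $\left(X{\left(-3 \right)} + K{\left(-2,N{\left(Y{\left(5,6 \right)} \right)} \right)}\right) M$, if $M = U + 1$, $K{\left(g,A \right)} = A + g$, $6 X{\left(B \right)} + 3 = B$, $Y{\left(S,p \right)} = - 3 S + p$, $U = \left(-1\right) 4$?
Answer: $-18$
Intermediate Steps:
$U = -4$
$Y{\left(S,p \right)} = p - 3 S$
$X{\left(B \right)} = - \frac{1}{2} + \frac{B}{6}$
$M = -3$ ($M = -4 + 1 = -3$)
$\left(X{\left(-3 \right)} + K{\left(-2,N{\left(Y{\left(5,6 \right)} \right)} \right)}\right) M = \left(\left(- \frac{1}{2} + \frac{1}{6} \left(-3\right)\right) - \left(8 - 15\right)\right) \left(-3\right) = \left(\left(- \frac{1}{2} - \frac{1}{2}\right) - -7\right) \left(-3\right) = \left(-1 - -7\right) \left(-3\right) = \left(-1 + \left(9 - 2\right)\right) \left(-3\right) = \left(-1 + 7\right) \left(-3\right) = 6 \left(-3\right) = -18$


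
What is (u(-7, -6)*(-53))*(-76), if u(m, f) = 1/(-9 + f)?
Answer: -4028/15 ≈ -268.53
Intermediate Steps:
(u(-7, -6)*(-53))*(-76) = (-53/(-9 - 6))*(-76) = (-53/(-15))*(-76) = -1/15*(-53)*(-76) = (53/15)*(-76) = -4028/15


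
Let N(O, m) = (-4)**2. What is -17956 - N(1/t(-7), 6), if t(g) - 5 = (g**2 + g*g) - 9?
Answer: -17972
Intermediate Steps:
t(g) = -4 + 2*g**2 (t(g) = 5 + ((g**2 + g*g) - 9) = 5 + ((g**2 + g**2) - 9) = 5 + (2*g**2 - 9) = 5 + (-9 + 2*g**2) = -4 + 2*g**2)
N(O, m) = 16
-17956 - N(1/t(-7), 6) = -17956 - 1*16 = -17956 - 16 = -17972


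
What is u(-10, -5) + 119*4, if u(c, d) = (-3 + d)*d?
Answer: 516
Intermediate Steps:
u(c, d) = d*(-3 + d)
u(-10, -5) + 119*4 = -5*(-3 - 5) + 119*4 = -5*(-8) + 476 = 40 + 476 = 516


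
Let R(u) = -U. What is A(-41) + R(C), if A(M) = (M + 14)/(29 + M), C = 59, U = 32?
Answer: -119/4 ≈ -29.750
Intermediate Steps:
A(M) = (14 + M)/(29 + M)
R(u) = -32 (R(u) = -1*32 = -32)
A(-41) + R(C) = (14 - 41)/(29 - 41) - 32 = -27/(-12) - 32 = -1/12*(-27) - 32 = 9/4 - 32 = -119/4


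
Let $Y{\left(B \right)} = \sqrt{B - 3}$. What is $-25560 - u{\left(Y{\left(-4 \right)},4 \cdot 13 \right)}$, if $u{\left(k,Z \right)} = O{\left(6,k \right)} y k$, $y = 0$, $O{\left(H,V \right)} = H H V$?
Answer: $-25560$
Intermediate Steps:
$O{\left(H,V \right)} = V H^{2}$ ($O{\left(H,V \right)} = H^{2} V = V H^{2}$)
$Y{\left(B \right)} = \sqrt{-3 + B}$
$u{\left(k,Z \right)} = 0$ ($u{\left(k,Z \right)} = k 6^{2} \cdot 0 k = k 36 \cdot 0 k = 36 k 0 k = 0 k = 0$)
$-25560 - u{\left(Y{\left(-4 \right)},4 \cdot 13 \right)} = -25560 - 0 = -25560 + 0 = -25560$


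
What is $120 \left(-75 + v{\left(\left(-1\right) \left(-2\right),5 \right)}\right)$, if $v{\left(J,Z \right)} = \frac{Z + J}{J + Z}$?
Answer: $-8880$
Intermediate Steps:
$v{\left(J,Z \right)} = 1$ ($v{\left(J,Z \right)} = \frac{J + Z}{J + Z} = 1$)
$120 \left(-75 + v{\left(\left(-1\right) \left(-2\right),5 \right)}\right) = 120 \left(-75 + 1\right) = 120 \left(-74\right) = -8880$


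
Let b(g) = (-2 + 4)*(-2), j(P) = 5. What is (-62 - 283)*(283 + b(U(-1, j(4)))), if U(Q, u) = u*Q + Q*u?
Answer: -96255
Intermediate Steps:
U(Q, u) = 2*Q*u (U(Q, u) = Q*u + Q*u = 2*Q*u)
b(g) = -4 (b(g) = 2*(-2) = -4)
(-62 - 283)*(283 + b(U(-1, j(4)))) = (-62 - 283)*(283 - 4) = -345*279 = -96255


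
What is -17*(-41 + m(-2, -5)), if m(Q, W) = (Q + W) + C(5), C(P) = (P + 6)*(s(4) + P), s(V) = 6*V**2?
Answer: -18071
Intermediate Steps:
C(P) = (6 + P)*(96 + P) (C(P) = (P + 6)*(6*4**2 + P) = (6 + P)*(6*16 + P) = (6 + P)*(96 + P))
m(Q, W) = 1111 + Q + W (m(Q, W) = (Q + W) + (576 + 5**2 + 102*5) = (Q + W) + (576 + 25 + 510) = (Q + W) + 1111 = 1111 + Q + W)
-17*(-41 + m(-2, -5)) = -17*(-41 + (1111 - 2 - 5)) = -17*(-41 + 1104) = -17*1063 = -18071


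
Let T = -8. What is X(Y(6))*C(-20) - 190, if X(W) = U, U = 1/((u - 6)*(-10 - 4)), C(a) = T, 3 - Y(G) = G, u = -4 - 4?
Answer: -9312/49 ≈ -190.04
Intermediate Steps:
u = -8
Y(G) = 3 - G
C(a) = -8
U = 1/196 (U = 1/((-8 - 6)*(-10 - 4)) = 1/(-14*(-14)) = 1/196 ≈ 0.0051020)
X(W) = 1/196
X(Y(6))*C(-20) - 190 = (1/196)*(-8) - 190 = -2/49 - 190 = -9312/49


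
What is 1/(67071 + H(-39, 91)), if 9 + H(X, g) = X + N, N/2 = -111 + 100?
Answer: 1/67001 ≈ 1.4925e-5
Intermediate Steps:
N = -22 (N = 2*(-111 + 100) = 2*(-11) = -22)
H(X, g) = -31 + X (H(X, g) = -9 + (X - 22) = -9 + (-22 + X) = -31 + X)
1/(67071 + H(-39, 91)) = 1/(67071 + (-31 - 39)) = 1/(67071 - 70) = 1/67001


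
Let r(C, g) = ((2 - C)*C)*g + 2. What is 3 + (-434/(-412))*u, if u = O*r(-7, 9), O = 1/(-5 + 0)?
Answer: 25139/206 ≈ 122.03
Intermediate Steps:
r(C, g) = 2 + C*g*(2 - C) (r(C, g) = (C*(2 - C))*g + 2 = C*g*(2 - C) + 2 = 2 + C*g*(2 - C))
O = -1/5 (O = 1/(-5) = -1/5 ≈ -0.20000)
u = 113 (u = -(2 - 1*9*(-7)**2 + 2*(-7)*9)/5 = -(2 - 1*9*49 - 126)/5 = -(2 - 441 - 126)/5 = -1/5*(-565) = 113)
3 + (-434/(-412))*u = 3 - 434/(-412)*113 = 3 - 434*(-1/412)*113 = 3 + (217/206)*113 = 3 + 24521/206 = 25139/206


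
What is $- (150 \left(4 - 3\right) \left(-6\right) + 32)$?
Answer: $868$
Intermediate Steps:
$- (150 \left(4 - 3\right) \left(-6\right) + 32) = - (150 \cdot 1 \left(-6\right) + 32) = - (150 \left(-6\right) + 32) = - (-900 + 32) = \left(-1\right) \left(-868\right) = 868$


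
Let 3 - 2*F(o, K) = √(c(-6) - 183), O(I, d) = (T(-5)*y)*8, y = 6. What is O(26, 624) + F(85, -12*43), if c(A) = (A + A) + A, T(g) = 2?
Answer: 195/2 - I*√201/2 ≈ 97.5 - 7.0887*I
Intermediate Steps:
c(A) = 3*A (c(A) = 2*A + A = 3*A)
O(I, d) = 96 (O(I, d) = (2*6)*8 = 12*8 = 96)
F(o, K) = 3/2 - I*√201/2 (F(o, K) = 3/2 - √(3*(-6) - 183)/2 = 3/2 - √(-18 - 183)/2 = 3/2 - I*√201/2)
O(26, 624) + F(85, -12*43) = 96 + (3/2 - I*√201/2) = 195/2 - I*√201/2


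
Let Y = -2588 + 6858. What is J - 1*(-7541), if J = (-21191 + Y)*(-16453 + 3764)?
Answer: 214718110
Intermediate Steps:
Y = 4270
J = 214710569 (J = (-21191 + 4270)*(-16453 + 3764) = -16921*(-12689) = 214710569)
J - 1*(-7541) = 214710569 - 1*(-7541) = 214710569 + 7541 = 214718110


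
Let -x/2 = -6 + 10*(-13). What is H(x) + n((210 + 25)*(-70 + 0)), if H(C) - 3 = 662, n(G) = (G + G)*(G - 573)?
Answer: 560057365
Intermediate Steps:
x = 272 (x = -2*(-6 + 10*(-13)) = -2*(-6 - 130) = -2*(-136) = 272)
n(G) = 2*G*(-573 + G) (n(G) = (2*G)*(-573 + G) = 2*G*(-573 + G))
H(C) = 665 (H(C) = 3 + 662 = 665)
H(x) + n((210 + 25)*(-70 + 0)) = 665 + 2*((210 + 25)*(-70 + 0))*(-573 + (210 + 25)*(-70 + 0)) = 665 + 2*(235*(-70))*(-573 + 235*(-70)) = 665 + 2*(-16450)*(-573 - 16450) = 665 + 2*(-16450)*(-17023) = 665 + 560056700 = 560057365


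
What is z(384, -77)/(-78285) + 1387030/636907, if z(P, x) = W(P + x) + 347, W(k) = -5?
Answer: 36121940452/16620088165 ≈ 2.1734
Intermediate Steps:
z(P, x) = 342 (z(P, x) = -5 + 347 = 342)
z(384, -77)/(-78285) + 1387030/636907 = 342/(-78285) + 1387030/636907 = 342*(-1/78285) + 1387030*(1/636907) = -114/26095 + 1387030/636907 = 36121940452/16620088165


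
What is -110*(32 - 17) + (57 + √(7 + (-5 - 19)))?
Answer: -1593 + I*√17 ≈ -1593.0 + 4.1231*I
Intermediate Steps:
-110*(32 - 17) + (57 + √(7 + (-5 - 19))) = -110*15 + (57 + √(7 - 24)) = -1650 + (57 + √(-17)) = -1650 + (57 + I*√17) = -1593 + I*√17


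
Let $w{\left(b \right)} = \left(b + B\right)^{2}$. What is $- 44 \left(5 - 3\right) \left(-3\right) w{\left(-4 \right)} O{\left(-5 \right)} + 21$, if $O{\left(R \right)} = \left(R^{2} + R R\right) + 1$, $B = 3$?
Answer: $13485$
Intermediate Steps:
$w{\left(b \right)} = \left(3 + b\right)^{2}$ ($w{\left(b \right)} = \left(b + 3\right)^{2} = \left(3 + b\right)^{2}$)
$O{\left(R \right)} = 1 + 2 R^{2}$ ($O{\left(R \right)} = \left(R^{2} + R^{2}\right) + 1 = 2 R^{2} + 1 = 1 + 2 R^{2}$)
$- 44 \left(5 - 3\right) \left(-3\right) w{\left(-4 \right)} O{\left(-5 \right)} + 21 = - 44 \left(5 - 3\right) \left(-3\right) \left(3 - 4\right)^{2} \left(1 + 2 \left(-5\right)^{2}\right) + 21 = - 44 \cdot 2 \left(-3\right) \left(-1\right)^{2} \left(1 + 2 \cdot 25\right) + 21 = - 44 \left(-6\right) 1 \left(1 + 50\right) + 21 = - 44 \left(\left(-6\right) 51\right) + 21 = \left(-44\right) \left(-306\right) + 21 = 13464 + 21 = 13485$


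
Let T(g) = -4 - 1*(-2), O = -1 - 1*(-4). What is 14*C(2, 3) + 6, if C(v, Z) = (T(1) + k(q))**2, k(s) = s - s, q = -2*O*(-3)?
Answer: 62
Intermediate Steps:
O = 3 (O = -1 + 4 = 3)
q = 18 (q = -2*3*(-3) = -6*(-3) = 18)
T(g) = -2 (T(g) = -4 + 2 = -2)
k(s) = 0
C(v, Z) = 4 (C(v, Z) = (-2 + 0)**2 = (-2)**2 = 4)
14*C(2, 3) + 6 = 14*4 + 6 = 56 + 6 = 62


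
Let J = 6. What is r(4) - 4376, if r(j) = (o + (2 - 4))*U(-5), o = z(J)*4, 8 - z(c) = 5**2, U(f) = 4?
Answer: -4656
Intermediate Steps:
z(c) = -17 (z(c) = 8 - 1*5**2 = 8 - 1*25 = 8 - 25 = -17)
o = -68 (o = -17*4 = -68)
r(j) = -280 (r(j) = (-68 + (2 - 4))*4 = (-68 - 2)*4 = -70*4 = -280)
r(4) - 4376 = -280 - 4376 = -4656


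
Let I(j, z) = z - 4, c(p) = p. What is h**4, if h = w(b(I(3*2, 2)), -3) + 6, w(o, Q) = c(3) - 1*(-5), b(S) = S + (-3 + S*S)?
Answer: 38416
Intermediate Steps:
I(j, z) = -4 + z
b(S) = -3 + S + S**2 (b(S) = S + (-3 + S**2) = -3 + S + S**2)
w(o, Q) = 8 (w(o, Q) = 3 - 1*(-5) = 3 + 5 = 8)
h = 14 (h = 8 + 6 = 14)
h**4 = 14**4 = 38416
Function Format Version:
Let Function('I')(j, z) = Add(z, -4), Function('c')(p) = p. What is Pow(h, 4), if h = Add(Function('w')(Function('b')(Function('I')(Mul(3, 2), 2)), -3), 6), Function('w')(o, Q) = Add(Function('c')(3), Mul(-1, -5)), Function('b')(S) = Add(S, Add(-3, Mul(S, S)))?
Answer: 38416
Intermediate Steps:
Function('I')(j, z) = Add(-4, z)
Function('b')(S) = Add(-3, S, Pow(S, 2)) (Function('b')(S) = Add(S, Add(-3, Pow(S, 2))) = Add(-3, S, Pow(S, 2)))
Function('w')(o, Q) = 8 (Function('w')(o, Q) = Add(3, Mul(-1, -5)) = Add(3, 5) = 8)
h = 14 (h = Add(8, 6) = 14)
Pow(h, 4) = Pow(14, 4) = 38416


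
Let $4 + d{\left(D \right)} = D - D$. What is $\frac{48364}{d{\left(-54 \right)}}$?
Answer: $-12091$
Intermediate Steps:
$d{\left(D \right)} = -4$ ($d{\left(D \right)} = -4 + \left(D - D\right) = -4 + 0 = -4$)
$\frac{48364}{d{\left(-54 \right)}} = \frac{48364}{-4} = 48364 \left(- \frac{1}{4}\right) = -12091$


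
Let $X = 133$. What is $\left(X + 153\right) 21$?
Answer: $6006$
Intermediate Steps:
$\left(X + 153\right) 21 = \left(133 + 153\right) 21 = 286 \cdot 21 = 6006$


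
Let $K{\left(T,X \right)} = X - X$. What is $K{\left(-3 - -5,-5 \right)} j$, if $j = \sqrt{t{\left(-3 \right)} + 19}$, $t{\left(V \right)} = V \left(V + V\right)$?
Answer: $0$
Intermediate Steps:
$t{\left(V \right)} = 2 V^{2}$ ($t{\left(V \right)} = V 2 V = 2 V^{2}$)
$K{\left(T,X \right)} = 0$
$j = \sqrt{37}$ ($j = \sqrt{2 \left(-3\right)^{2} + 19} = \sqrt{2 \cdot 9 + 19} = \sqrt{18 + 19} = \sqrt{37} \approx 6.0828$)
$K{\left(-3 - -5,-5 \right)} j = 0 \sqrt{37} = 0$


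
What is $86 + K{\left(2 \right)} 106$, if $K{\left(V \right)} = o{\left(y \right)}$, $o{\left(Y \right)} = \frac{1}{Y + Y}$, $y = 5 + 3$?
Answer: $\frac{741}{8} \approx 92.625$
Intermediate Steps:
$y = 8$
$o{\left(Y \right)} = \frac{1}{2 Y}$
$K{\left(V \right)} = \frac{1}{16}$ ($K{\left(V \right)} = \frac{1}{2 \cdot 8} = \frac{1}{2} \cdot \frac{1}{8} = \frac{1}{16}$)
$86 + K{\left(2 \right)} 106 = 86 + \frac{1}{16} \cdot 106 = 86 + \frac{53}{8} = \frac{741}{8}$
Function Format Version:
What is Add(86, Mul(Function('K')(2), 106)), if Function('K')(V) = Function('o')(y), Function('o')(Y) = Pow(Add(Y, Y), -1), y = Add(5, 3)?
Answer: Rational(741, 8) ≈ 92.625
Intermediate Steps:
y = 8
Function('o')(Y) = Mul(Rational(1, 2), Pow(Y, -1)) (Function('o')(Y) = Pow(Mul(2, Y), -1) = Mul(Rational(1, 2), Pow(Y, -1)))
Function('K')(V) = Rational(1, 16) (Function('K')(V) = Mul(Rational(1, 2), Pow(8, -1)) = Mul(Rational(1, 2), Rational(1, 8)) = Rational(1, 16))
Add(86, Mul(Function('K')(2), 106)) = Add(86, Mul(Rational(1, 16), 106)) = Add(86, Rational(53, 8)) = Rational(741, 8)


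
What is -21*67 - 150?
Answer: -1557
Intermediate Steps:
-21*67 - 150 = -1407 - 150 = -1557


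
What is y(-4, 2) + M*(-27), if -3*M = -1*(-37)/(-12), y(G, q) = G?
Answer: -127/4 ≈ -31.750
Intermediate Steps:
M = 37/36 (M = -(-1*(-37))/(3*(-12)) = -37*(-1)/(3*12) = -⅓*(-37/12) = 37/36 ≈ 1.0278)
y(-4, 2) + M*(-27) = -4 + (37/36)*(-27) = -4 - 111/4 = -127/4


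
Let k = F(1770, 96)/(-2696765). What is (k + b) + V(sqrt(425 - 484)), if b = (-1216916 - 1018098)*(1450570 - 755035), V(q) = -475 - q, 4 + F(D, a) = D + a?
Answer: -220642281260937373/141935 - I*sqrt(59) ≈ -1.5545e+12 - 7.6811*I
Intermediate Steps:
F(D, a) = -4 + D + a (F(D, a) = -4 + (D + a) = -4 + D + a)
b = -1554530462490 (b = -2235014*695535 = -1554530462490)
k = -98/141935 (k = (-4 + 1770 + 96)/(-2696765) = 1862*(-1/2696765) = -98/141935 ≈ -0.00069046)
(k + b) + V(sqrt(425 - 484)) = (-98/141935 - 1554530462490) + (-475 - sqrt(425 - 484)) = -220642281193518248/141935 + (-475 - sqrt(-59)) = -220642281193518248/141935 + (-475 - I*sqrt(59)) = -220642281260937373/141935 - I*sqrt(59)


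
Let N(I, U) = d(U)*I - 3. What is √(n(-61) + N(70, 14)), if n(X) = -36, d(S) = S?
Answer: √941 ≈ 30.676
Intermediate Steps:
N(I, U) = -3 + I*U (N(I, U) = U*I - 3 = I*U - 3 = -3 + I*U)
√(n(-61) + N(70, 14)) = √(-36 + (-3 + 70*14)) = √(-36 + (-3 + 980)) = √(-36 + 977) = √941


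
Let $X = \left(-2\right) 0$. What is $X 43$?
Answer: $0$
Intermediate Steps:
$X = 0$
$X 43 = 0 \cdot 43 = 0$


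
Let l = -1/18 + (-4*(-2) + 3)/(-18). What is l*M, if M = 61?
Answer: -122/3 ≈ -40.667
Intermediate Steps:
l = -2/3 (l = -1*1/18 + (8 + 3)*(-1/18) = -1/18 + 11*(-1/18) = -1/18 - 11/18 = -2/3 ≈ -0.66667)
l*M = -2/3*61 = -122/3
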